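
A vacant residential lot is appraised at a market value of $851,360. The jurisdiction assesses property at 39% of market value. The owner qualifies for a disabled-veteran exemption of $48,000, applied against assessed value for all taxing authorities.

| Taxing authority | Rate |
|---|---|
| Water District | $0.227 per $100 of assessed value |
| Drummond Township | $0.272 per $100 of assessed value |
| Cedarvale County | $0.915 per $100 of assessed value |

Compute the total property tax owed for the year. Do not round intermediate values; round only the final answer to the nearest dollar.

$4,016

Assessed value = $851,360 × 0.39 = $332,030.4
Taxable value = $332,030.4 − $48,000 = $284,030.4
Water District: $284,030.4 × 0.00227 = $644.749008
Drummond Township: $284,030.4 × 0.00272 = $772.562688
Cedarvale County: $284,030.4 × 0.00915 = $2,598.87816
Total = $644.749008 + $772.562688 + $2,598.87816 = $4,016.189856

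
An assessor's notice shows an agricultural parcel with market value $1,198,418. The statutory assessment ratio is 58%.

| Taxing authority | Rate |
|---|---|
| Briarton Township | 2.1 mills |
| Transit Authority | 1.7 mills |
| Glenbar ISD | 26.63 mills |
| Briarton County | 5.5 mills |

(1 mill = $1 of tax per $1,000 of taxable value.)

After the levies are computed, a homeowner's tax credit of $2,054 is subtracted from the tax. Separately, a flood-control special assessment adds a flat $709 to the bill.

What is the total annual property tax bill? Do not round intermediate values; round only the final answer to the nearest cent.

$23,629.31

Assessed value = $1,198,418 × 0.58 = $695,082.44
Briarton Township: $695,082.44 × 0.0021 = $1,459.673124
Transit Authority: $695,082.44 × 0.0017 = $1,181.640148
Glenbar ISD: $695,082.44 × 0.02663 = $18,510.0453772
Briarton County: $695,082.44 × 0.0055 = $3,822.95342
Levies subtotal = $24,974.3120692
After credit = $24,974.3120692 − $2,054 = $22,920.3120692
Total = $22,920.3120692 + $709 = $23,629.3120692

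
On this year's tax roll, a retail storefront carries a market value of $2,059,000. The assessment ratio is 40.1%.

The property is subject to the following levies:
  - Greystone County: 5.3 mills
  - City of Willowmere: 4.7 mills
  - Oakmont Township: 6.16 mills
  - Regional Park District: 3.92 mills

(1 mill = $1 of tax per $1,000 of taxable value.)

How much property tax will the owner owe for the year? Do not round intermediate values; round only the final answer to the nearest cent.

$16,579.23

Assessed value = $2,059,000 × 0.401 = $825,659
Greystone County: $825,659 × 0.0053 = $4,375.9927
City of Willowmere: $825,659 × 0.0047 = $3,880.5973
Oakmont Township: $825,659 × 0.00616 = $5,086.05944
Regional Park District: $825,659 × 0.00392 = $3,236.58328
Total = $4,375.9927 + $3,880.5973 + $5,086.05944 + $3,236.58328 = $16,579.23272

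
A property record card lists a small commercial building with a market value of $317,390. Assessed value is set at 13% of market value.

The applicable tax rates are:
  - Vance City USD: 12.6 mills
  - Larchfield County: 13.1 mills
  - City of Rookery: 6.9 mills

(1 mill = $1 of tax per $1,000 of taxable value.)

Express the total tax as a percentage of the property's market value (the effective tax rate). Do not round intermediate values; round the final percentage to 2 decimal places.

Assessed value = $317,390 × 0.13 = $41,260.7
Vance City USD: $41,260.7 × 0.0126 = $519.88482
Larchfield County: $41,260.7 × 0.0131 = $540.51517
City of Rookery: $41,260.7 × 0.0069 = $284.69883
Total tax = $1,345.09882
Effective rate = $1,345.09882 ÷ $317,390 = 0.42% of market value

0.42%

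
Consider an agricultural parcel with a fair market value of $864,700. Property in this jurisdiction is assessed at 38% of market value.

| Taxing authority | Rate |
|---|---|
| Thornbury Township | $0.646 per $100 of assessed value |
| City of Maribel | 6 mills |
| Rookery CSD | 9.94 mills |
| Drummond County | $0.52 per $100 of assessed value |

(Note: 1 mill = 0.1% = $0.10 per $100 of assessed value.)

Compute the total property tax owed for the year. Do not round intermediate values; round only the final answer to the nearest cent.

$9,068.97

Assessed value = $864,700 × 0.38 = $328,586
Thornbury Township: $328,586 × 0.00646 = $2,122.66556
City of Maribel: $328,586 × 0.006 = $1,971.516
Rookery CSD: $328,586 × 0.00994 = $3,266.14484
Drummond County: $328,586 × 0.0052 = $1,708.6472
Total = $9,068.9736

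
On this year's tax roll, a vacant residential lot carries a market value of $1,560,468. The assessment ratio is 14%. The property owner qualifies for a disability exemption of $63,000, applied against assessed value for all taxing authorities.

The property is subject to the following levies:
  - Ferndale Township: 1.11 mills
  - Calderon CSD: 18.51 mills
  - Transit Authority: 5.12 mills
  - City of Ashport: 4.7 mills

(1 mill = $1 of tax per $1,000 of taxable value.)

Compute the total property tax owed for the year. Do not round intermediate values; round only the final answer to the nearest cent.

Assessed value = $1,560,468 × 0.14 = $218,465.52
Taxable value = $218,465.52 − $63,000 = $155,465.52
Ferndale Township: $155,465.52 × 0.00111 = $172.5667272
Calderon CSD: $155,465.52 × 0.01851 = $2,877.6667752
Transit Authority: $155,465.52 × 0.00512 = $795.9834624
City of Ashport: $155,465.52 × 0.0047 = $730.687944
Total = $172.5667272 + $2,877.6667752 + $795.9834624 + $730.687944 = $4,576.9049088

$4,576.90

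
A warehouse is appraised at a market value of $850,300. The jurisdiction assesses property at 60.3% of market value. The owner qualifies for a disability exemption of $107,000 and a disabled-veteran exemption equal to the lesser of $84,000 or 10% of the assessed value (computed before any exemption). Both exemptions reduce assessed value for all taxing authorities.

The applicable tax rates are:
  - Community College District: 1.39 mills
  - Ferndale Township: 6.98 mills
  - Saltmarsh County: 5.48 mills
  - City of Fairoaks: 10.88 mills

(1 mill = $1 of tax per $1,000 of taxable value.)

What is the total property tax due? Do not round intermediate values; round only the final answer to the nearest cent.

$8,765.74

Assessed value = $850,300 × 0.603 = $512,730.9
Disabled-veteran exemption = min($84,000, 10% × $512,730.9) = min($84,000, $51,273.09) = $51,273.09 (percentage binds)
Taxable value = $512,730.9 − $107,000 − $51,273.09 = $354,457.81
Community College District: $354,457.81 × 0.00139 = $492.6963559
Ferndale Township: $354,457.81 × 0.00698 = $2,474.1155138
Saltmarsh County: $354,457.81 × 0.00548 = $1,942.4287988
City of Fairoaks: $354,457.81 × 0.01088 = $3,856.5009728
Total = $8,765.7416413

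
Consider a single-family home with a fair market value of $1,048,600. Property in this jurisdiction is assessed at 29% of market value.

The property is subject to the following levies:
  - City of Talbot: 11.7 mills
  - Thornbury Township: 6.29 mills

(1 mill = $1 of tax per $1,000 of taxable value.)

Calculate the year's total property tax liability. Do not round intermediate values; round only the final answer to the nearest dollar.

Assessed value = $1,048,600 × 0.29 = $304,094
City of Talbot: $304,094 × 0.0117 = $3,557.8998
Thornbury Township: $304,094 × 0.00629 = $1,912.75126
Total = $3,557.8998 + $1,912.75126 = $5,470.65106

$5,471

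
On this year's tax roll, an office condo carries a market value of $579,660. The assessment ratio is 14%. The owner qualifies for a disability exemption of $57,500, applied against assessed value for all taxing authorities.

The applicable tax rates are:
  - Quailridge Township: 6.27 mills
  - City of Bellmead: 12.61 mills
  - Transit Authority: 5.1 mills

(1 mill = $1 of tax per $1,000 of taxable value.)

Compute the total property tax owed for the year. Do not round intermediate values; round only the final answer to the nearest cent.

$567.18

Assessed value = $579,660 × 0.14 = $81,152.4
Taxable value = $81,152.4 − $57,500 = $23,652.4
Quailridge Township: $23,652.4 × 0.00627 = $148.300548
City of Bellmead: $23,652.4 × 0.01261 = $298.256764
Transit Authority: $23,652.4 × 0.0051 = $120.62724
Total = $148.300548 + $298.256764 + $120.62724 = $567.184552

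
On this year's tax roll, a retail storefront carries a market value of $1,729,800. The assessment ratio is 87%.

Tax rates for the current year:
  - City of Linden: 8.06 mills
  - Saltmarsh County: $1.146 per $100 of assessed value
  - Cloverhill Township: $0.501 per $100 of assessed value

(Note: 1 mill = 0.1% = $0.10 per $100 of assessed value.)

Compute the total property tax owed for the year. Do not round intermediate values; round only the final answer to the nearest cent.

$36,915.83

Assessed value = $1,729,800 × 0.87 = $1,504,926
City of Linden: $1,504,926 × 0.00806 = $12,129.70356
Saltmarsh County: $1,504,926 × 0.01146 = $17,246.45196
Cloverhill Township: $1,504,926 × 0.00501 = $7,539.67926
Total = $36,915.83478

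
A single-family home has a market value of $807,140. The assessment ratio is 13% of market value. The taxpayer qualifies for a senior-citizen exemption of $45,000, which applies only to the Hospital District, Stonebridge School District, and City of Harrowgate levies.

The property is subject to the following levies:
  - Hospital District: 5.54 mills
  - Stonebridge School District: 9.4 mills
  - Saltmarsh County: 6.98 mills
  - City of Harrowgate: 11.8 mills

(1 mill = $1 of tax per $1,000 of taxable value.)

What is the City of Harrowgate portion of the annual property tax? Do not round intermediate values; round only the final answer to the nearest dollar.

Assessed value = $807,140 × 0.13 = $104,928.2
City of Harrowgate taxable value = $104,928.2 − $45,000 = $59,928.2
City of Harrowgate levy = $59,928.2 × 0.0118 = $707.15276

$707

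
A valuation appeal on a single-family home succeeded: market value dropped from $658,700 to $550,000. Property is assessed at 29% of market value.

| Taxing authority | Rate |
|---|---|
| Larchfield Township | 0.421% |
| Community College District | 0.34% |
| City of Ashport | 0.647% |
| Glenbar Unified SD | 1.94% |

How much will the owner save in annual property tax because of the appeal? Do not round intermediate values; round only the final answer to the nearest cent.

$1,055.39

Old assessed value = $658,700 × 0.29 = $191,023
New assessed value = $550,000 × 0.29 = $159,500
Combined rate = 0.00421 + 0.0034 + 0.00647 + 0.0194 = 0.03348
Old tax = $191,023 × 0.03348 = $6,395.45004
New tax = $159,500 × 0.03348 = $5,340.06
Reduction = $6,395.45004 − $5,340.06 = $1,055.39004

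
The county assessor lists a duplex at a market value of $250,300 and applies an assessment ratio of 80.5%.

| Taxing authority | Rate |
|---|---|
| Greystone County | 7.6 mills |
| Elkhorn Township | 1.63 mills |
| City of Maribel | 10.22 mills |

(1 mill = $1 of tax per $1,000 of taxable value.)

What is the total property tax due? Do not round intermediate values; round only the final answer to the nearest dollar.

Assessed value = $250,300 × 0.805 = $201,491.5
Greystone County: $201,491.5 × 0.0076 = $1,531.3354
Elkhorn Township: $201,491.5 × 0.00163 = $328.431145
City of Maribel: $201,491.5 × 0.01022 = $2,059.24313
Total = $1,531.3354 + $328.431145 + $2,059.24313 = $3,919.009675

$3,919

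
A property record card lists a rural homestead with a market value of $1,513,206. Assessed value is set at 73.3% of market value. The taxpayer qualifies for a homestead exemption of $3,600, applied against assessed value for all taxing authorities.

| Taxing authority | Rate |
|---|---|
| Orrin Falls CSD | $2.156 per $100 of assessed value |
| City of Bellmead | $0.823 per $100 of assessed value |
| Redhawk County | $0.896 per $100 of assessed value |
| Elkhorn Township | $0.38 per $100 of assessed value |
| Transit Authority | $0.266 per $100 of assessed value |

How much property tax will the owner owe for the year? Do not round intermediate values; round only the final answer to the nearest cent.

Assessed value = $1,513,206 × 0.733 = $1,109,179.998
Taxable value = $1,109,179.998 − $3,600 = $1,105,579.998
Orrin Falls CSD: $1,105,579.998 × 0.02156 = $23,836.30475688
City of Bellmead: $1,105,579.998 × 0.00823 = $9,098.92338354
Redhawk County: $1,105,579.998 × 0.00896 = $9,905.99678208
Elkhorn Township: $1,105,579.998 × 0.0038 = $4,201.2039924
Transit Authority: $1,105,579.998 × 0.00266 = $2,940.84279468
Total = $23,836.30475688 + $9,098.92338354 + $9,905.99678208 + $4,201.2039924 + $2,940.84279468 = $49,983.27170958

$49,983.27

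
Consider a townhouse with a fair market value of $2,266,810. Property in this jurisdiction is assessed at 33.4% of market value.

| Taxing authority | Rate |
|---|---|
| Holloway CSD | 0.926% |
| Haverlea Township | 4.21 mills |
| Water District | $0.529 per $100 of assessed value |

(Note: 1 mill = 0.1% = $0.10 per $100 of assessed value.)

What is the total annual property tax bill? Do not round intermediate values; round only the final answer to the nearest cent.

$14,203.47

Assessed value = $2,266,810 × 0.334 = $757,114.54
Holloway CSD: $757,114.54 × 0.00926 = $7,010.8806404
Haverlea Township: $757,114.54 × 0.00421 = $3,187.4522134
Water District: $757,114.54 × 0.00529 = $4,005.1359166
Total = $14,203.4687704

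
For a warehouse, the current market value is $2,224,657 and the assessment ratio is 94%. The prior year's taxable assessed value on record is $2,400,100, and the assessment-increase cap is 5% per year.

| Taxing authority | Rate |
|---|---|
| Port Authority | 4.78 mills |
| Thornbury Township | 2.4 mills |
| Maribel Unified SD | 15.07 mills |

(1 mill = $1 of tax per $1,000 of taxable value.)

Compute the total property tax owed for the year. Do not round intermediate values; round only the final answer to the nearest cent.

$46,528.70

Uncapped assessed value = $2,224,657 × 0.94 = $2,091,177.58
Cap limit = $2,400,100 × 1.05 = $2,520,105
Taxable assessed value = min($2,091,177.58, $2,520,105) = $2,091,177.58 (cap does not bind)
Port Authority: $2,091,177.58 × 0.00478 = $9,995.8288324
Thornbury Township: $2,091,177.58 × 0.0024 = $5,018.826192
Maribel Unified SD: $2,091,177.58 × 0.01507 = $31,514.0461306
Total = $46,528.701155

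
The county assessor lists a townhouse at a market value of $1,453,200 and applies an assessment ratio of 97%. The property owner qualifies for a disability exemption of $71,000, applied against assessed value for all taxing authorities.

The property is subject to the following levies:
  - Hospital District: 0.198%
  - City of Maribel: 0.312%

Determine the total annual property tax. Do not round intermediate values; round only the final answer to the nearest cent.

$6,826.88

Assessed value = $1,453,200 × 0.97 = $1,409,604
Taxable value = $1,409,604 − $71,000 = $1,338,604
Hospital District: $1,338,604 × 0.00198 = $2,650.43592
City of Maribel: $1,338,604 × 0.00312 = $4,176.44448
Total = $2,650.43592 + $4,176.44448 = $6,826.8804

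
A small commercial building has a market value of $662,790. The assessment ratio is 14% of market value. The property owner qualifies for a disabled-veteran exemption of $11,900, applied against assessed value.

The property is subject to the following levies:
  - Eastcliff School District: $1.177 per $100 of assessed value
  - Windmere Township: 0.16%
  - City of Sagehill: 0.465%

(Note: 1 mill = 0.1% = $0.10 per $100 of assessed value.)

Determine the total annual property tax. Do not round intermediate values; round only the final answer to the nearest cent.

$1,457.65

Assessed value = $662,790 × 0.14 = $92,790.6
Taxable value = $92,790.6 − $11,900 = $80,890.6
Eastcliff School District: $80,890.6 × 0.01177 = $952.082362
Windmere Township: $80,890.6 × 0.0016 = $129.42496
City of Sagehill: $80,890.6 × 0.00465 = $376.14129
Total = $1,457.648612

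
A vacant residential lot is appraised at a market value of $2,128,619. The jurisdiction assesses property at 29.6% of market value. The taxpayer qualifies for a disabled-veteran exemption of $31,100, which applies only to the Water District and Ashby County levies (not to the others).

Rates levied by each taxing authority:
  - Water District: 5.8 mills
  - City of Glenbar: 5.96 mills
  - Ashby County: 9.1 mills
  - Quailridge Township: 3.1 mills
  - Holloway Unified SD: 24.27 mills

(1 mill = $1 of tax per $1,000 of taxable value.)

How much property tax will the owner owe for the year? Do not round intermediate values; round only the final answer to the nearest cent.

Assessed value = $2,128,619 × 0.296 = $630,071.224
Water District: ($630,071.224 − $31,100) × 0.0058 = $598,971.224 × 0.0058 = $3,474.0330992
City of Glenbar: $630,071.224 × 0.00596 = $3,755.22449504
Ashby County: ($630,071.224 − $31,100) × 0.0091 = $598,971.224 × 0.0091 = $5,450.6381384
Quailridge Township: $630,071.224 × 0.0031 = $1,953.2207944
Holloway Unified SD: $630,071.224 × 0.02427 = $15,291.82860648
Total = $29,924.94513352

$29,924.95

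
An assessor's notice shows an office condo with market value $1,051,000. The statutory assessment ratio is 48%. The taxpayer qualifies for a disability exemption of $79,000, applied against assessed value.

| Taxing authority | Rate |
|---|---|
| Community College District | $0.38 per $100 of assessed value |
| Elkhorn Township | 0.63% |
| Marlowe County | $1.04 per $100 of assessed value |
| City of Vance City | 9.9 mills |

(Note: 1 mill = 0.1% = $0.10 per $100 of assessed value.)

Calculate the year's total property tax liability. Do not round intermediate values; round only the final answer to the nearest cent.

$12,934.59

Assessed value = $1,051,000 × 0.48 = $504,480
Taxable value = $504,480 − $79,000 = $425,480
Community College District: $425,480 × 0.0038 = $1,616.824
Elkhorn Township: $425,480 × 0.0063 = $2,680.524
Marlowe County: $425,480 × 0.0104 = $4,424.992
City of Vance City: $425,480 × 0.0099 = $4,212.252
Total = $12,934.592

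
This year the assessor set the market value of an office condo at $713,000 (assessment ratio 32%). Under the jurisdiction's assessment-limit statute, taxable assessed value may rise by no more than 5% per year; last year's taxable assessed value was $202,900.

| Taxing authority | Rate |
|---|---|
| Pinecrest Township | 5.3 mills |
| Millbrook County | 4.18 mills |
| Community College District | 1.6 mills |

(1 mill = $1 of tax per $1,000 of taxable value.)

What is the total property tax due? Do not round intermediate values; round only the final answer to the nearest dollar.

Uncapped assessed value = $713,000 × 0.32 = $228,160
Cap limit = $202,900 × 1.05 = $213,045
Taxable assessed value = min($228,160, $213,045) = $213,045 (cap binds)
Pinecrest Township: $213,045 × 0.0053 = $1,129.1385
Millbrook County: $213,045 × 0.00418 = $890.5281
Community College District: $213,045 × 0.0016 = $340.872
Total = $2,360.5386

$2,361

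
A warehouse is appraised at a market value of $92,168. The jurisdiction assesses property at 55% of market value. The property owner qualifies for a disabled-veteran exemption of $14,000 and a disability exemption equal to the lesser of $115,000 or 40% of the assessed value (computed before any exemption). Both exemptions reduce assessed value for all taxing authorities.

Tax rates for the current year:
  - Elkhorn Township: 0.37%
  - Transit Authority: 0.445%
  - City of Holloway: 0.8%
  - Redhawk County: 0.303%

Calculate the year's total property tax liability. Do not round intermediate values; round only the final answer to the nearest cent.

Assessed value = $92,168 × 0.55 = $50,692.4
Disability exemption = min($115,000, 40% × $50,692.4) = min($115,000, $20,276.96) = $20,276.96 (percentage binds)
Taxable value = $50,692.4 − $14,000 − $20,276.96 = $16,415.44
Elkhorn Township: $16,415.44 × 0.0037 = $60.737128
Transit Authority: $16,415.44 × 0.00445 = $73.048708
City of Holloway: $16,415.44 × 0.008 = $131.32352
Redhawk County: $16,415.44 × 0.00303 = $49.7387832
Total = $314.8481392

$314.85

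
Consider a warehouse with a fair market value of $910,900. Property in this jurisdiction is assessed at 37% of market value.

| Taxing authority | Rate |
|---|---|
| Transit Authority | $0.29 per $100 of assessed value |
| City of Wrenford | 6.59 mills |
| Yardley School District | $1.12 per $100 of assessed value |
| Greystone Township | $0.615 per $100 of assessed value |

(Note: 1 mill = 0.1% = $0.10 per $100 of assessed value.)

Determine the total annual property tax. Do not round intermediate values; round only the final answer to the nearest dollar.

$9,046

Assessed value = $910,900 × 0.37 = $337,033
Transit Authority: $337,033 × 0.0029 = $977.3957
City of Wrenford: $337,033 × 0.00659 = $2,221.04747
Yardley School District: $337,033 × 0.0112 = $3,774.7696
Greystone Township: $337,033 × 0.00615 = $2,072.75295
Total = $9,045.96572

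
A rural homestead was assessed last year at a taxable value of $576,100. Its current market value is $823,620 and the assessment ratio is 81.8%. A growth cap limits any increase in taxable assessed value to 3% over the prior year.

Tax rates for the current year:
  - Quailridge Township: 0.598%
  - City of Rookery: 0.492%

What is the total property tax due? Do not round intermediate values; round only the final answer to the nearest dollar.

$6,468

Uncapped assessed value = $823,620 × 0.818 = $673,721.16
Cap limit = $576,100 × 1.03 = $593,383
Taxable assessed value = min($673,721.16, $593,383) = $593,383 (cap binds)
Quailridge Township: $593,383 × 0.00598 = $3,548.43034
City of Rookery: $593,383 × 0.00492 = $2,919.44436
Total = $6,467.8747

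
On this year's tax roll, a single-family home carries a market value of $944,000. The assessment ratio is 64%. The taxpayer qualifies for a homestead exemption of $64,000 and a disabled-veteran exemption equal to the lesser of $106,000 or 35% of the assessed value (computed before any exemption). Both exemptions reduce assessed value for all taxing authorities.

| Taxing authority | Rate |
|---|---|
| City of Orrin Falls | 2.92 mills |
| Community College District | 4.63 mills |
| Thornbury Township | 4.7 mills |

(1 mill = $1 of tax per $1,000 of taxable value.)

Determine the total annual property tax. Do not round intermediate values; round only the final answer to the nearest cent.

$5,318.46

Assessed value = $944,000 × 0.64 = $604,160
Disabled-veteran exemption = min($106,000, 35% × $604,160) = min($106,000, $211,456) = $106,000 (dollar cap binds)
Taxable value = $604,160 − $64,000 − $106,000 = $434,160
City of Orrin Falls: $434,160 × 0.00292 = $1,267.7472
Community College District: $434,160 × 0.00463 = $2,010.1608
Thornbury Township: $434,160 × 0.0047 = $2,040.552
Total = $5,318.46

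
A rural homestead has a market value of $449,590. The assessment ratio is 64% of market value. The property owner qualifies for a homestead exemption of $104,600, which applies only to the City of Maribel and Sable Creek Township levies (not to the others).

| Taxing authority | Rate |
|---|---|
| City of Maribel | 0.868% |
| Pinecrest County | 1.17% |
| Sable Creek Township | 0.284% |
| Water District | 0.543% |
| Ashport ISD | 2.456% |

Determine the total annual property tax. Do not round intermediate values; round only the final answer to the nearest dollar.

$14,106

Assessed value = $449,590 × 0.64 = $287,737.6
City of Maribel: ($287,737.6 − $104,600) × 0.00868 = $183,137.6 × 0.00868 = $1,589.634368
Pinecrest County: $287,737.6 × 0.0117 = $3,366.52992
Sable Creek Township: ($287,737.6 − $104,600) × 0.00284 = $183,137.6 × 0.00284 = $520.110784
Water District: $287,737.6 × 0.00543 = $1,562.415168
Ashport ISD: $287,737.6 × 0.02456 = $7,066.835456
Total = $14,105.525696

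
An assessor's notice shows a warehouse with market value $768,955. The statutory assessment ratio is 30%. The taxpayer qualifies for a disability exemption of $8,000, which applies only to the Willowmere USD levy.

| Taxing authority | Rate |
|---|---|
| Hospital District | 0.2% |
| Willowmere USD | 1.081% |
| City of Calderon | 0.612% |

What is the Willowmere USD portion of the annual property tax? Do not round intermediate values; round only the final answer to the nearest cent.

$2,407.24

Assessed value = $768,955 × 0.3 = $230,686.5
Willowmere USD taxable value = $230,686.5 − $8,000 = $222,686.5
Willowmere USD levy = $222,686.5 × 0.01081 = $2,407.241065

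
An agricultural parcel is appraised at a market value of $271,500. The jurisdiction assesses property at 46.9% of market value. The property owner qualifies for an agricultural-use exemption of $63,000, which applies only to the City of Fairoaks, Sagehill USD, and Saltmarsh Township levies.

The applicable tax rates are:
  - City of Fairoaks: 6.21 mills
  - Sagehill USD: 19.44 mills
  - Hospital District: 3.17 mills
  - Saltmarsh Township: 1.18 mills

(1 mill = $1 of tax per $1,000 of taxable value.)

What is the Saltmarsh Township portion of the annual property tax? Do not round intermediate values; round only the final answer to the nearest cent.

Assessed value = $271,500 × 0.469 = $127,333.5
Saltmarsh Township taxable value = $127,333.5 − $63,000 = $64,333.5
Saltmarsh Township levy = $64,333.5 × 0.00118 = $75.91353

$75.91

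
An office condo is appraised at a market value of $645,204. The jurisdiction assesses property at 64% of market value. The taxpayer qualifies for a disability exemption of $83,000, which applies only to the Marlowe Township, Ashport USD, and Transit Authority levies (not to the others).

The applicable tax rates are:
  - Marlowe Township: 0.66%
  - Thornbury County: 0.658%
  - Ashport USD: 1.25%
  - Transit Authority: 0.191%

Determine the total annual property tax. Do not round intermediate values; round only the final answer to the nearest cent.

$9,648.92

Assessed value = $645,204 × 0.64 = $412,930.56
Marlowe Township: ($412,930.56 − $83,000) × 0.0066 = $329,930.56 × 0.0066 = $2,177.541696
Thornbury County: $412,930.56 × 0.00658 = $2,717.0830848
Ashport USD: ($412,930.56 − $83,000) × 0.0125 = $329,930.56 × 0.0125 = $4,124.132
Transit Authority: ($412,930.56 − $83,000) × 0.00191 = $329,930.56 × 0.00191 = $630.1673696
Total = $9,648.9241504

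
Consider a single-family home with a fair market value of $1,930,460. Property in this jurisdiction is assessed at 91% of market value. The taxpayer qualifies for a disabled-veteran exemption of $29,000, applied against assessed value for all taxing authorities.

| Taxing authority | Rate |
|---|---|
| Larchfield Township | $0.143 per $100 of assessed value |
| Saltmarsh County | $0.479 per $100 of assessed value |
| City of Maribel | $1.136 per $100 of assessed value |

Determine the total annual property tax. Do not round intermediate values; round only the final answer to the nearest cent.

Assessed value = $1,930,460 × 0.91 = $1,756,718.6
Taxable value = $1,756,718.6 − $29,000 = $1,727,718.6
Larchfield Township: $1,727,718.6 × 0.00143 = $2,470.637598
Saltmarsh County: $1,727,718.6 × 0.00479 = $8,275.772094
City of Maribel: $1,727,718.6 × 0.01136 = $19,626.883296
Total = $2,470.637598 + $8,275.772094 + $19,626.883296 = $30,373.292988

$30,373.29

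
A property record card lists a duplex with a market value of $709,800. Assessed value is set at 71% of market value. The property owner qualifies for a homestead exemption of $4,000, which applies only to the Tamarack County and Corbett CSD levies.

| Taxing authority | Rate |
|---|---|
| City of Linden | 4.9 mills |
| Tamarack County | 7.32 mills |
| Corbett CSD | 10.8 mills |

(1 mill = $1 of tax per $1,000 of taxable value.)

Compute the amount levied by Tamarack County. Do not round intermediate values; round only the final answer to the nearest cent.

Assessed value = $709,800 × 0.71 = $503,958
Tamarack County taxable value = $503,958 − $4,000 = $499,958
Tamarack County levy = $499,958 × 0.00732 = $3,659.69256

$3,659.69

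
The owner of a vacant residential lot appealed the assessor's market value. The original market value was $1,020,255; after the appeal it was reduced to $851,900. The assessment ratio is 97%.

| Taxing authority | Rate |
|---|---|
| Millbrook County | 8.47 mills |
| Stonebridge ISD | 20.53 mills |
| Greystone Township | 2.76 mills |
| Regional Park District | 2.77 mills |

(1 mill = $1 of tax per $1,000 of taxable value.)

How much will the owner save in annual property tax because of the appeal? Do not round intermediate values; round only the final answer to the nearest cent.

$5,638.90

Old assessed value = $1,020,255 × 0.97 = $989,647.35
New assessed value = $851,900 × 0.97 = $826,343
Combined rate = 0.00847 + 0.02053 + 0.00276 + 0.00277 = 0.03453
Old tax = $989,647.35 × 0.03453 = $34,172.5229955
New tax = $826,343 × 0.03453 = $28,533.62379
Reduction = $34,172.5229955 − $28,533.62379 = $5,638.8992055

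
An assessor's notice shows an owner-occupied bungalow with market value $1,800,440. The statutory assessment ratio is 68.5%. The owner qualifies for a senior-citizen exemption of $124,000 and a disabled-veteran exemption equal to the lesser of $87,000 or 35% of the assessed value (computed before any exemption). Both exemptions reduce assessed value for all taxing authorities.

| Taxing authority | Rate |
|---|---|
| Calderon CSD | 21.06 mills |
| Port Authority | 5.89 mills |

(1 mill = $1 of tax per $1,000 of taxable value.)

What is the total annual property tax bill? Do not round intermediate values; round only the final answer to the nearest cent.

$27,551.02

Assessed value = $1,800,440 × 0.685 = $1,233,301.4
Disabled-veteran exemption = min($87,000, 35% × $1,233,301.4) = min($87,000, $431,655.49) = $87,000 (dollar cap binds)
Taxable value = $1,233,301.4 − $124,000 − $87,000 = $1,022,301.4
Calderon CSD: $1,022,301.4 × 0.02106 = $21,529.667484
Port Authority: $1,022,301.4 × 0.00589 = $6,021.355246
Total = $27,551.02273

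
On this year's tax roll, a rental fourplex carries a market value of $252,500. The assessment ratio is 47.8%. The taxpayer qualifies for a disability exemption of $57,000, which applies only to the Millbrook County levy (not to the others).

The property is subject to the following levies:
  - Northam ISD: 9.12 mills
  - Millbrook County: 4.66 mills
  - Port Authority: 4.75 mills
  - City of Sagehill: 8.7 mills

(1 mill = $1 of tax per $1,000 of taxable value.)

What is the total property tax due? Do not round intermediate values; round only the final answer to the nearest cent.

Assessed value = $252,500 × 0.478 = $120,695
Northam ISD: $120,695 × 0.00912 = $1,100.7384
Millbrook County: ($120,695 − $57,000) × 0.00466 = $63,695 × 0.00466 = $296.8187
Port Authority: $120,695 × 0.00475 = $573.30125
City of Sagehill: $120,695 × 0.0087 = $1,050.0465
Total = $3,020.90485

$3,020.90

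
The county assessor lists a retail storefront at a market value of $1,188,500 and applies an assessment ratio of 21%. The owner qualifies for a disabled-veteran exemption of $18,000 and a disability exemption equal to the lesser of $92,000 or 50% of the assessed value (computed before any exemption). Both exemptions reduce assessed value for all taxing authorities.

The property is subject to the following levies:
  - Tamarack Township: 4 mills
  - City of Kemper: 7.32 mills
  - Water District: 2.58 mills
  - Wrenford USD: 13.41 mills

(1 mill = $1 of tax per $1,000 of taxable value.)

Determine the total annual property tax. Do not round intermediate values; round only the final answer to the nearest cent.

$3,812.07

Assessed value = $1,188,500 × 0.21 = $249,585
Disability exemption = min($92,000, 50% × $249,585) = min($92,000, $124,792.5) = $92,000 (dollar cap binds)
Taxable value = $249,585 − $18,000 − $92,000 = $139,585
Tamarack Township: $139,585 × 0.004 = $558.34
City of Kemper: $139,585 × 0.00732 = $1,021.7622
Water District: $139,585 × 0.00258 = $360.1293
Wrenford USD: $139,585 × 0.01341 = $1,871.83485
Total = $3,812.06635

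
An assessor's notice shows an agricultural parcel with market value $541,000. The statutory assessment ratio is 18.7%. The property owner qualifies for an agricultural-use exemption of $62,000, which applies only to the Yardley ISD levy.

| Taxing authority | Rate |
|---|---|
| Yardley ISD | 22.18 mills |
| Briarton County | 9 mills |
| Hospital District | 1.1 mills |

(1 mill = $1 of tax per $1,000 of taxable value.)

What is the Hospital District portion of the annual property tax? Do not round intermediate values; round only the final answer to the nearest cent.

$111.28

Assessed value = $541,000 × 0.187 = $101,167
Hospital District taxable value = $101,167 (exemption does not apply)
Hospital District levy = $101,167 × 0.0011 = $111.2837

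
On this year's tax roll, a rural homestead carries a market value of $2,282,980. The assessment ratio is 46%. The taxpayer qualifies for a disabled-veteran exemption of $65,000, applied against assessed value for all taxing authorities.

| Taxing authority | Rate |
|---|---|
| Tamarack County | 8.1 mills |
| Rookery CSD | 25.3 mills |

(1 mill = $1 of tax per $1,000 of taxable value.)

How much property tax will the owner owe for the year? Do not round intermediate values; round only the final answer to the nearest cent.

Assessed value = $2,282,980 × 0.46 = $1,050,170.8
Taxable value = $1,050,170.8 − $65,000 = $985,170.8
Tamarack County: $985,170.8 × 0.0081 = $7,979.88348
Rookery CSD: $985,170.8 × 0.0253 = $24,924.82124
Total = $7,979.88348 + $24,924.82124 = $32,904.70472

$32,904.70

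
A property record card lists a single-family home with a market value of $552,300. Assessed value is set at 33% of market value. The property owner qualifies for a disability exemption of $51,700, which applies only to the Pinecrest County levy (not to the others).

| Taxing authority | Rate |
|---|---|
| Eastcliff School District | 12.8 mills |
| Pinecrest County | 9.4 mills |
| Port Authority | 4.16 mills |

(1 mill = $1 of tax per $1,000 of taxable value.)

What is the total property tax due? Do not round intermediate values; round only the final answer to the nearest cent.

Assessed value = $552,300 × 0.33 = $182,259
Eastcliff School District: $182,259 × 0.0128 = $2,332.9152
Pinecrest County: ($182,259 − $51,700) × 0.0094 = $130,559 × 0.0094 = $1,227.2546
Port Authority: $182,259 × 0.00416 = $758.19744
Total = $4,318.36724

$4,318.37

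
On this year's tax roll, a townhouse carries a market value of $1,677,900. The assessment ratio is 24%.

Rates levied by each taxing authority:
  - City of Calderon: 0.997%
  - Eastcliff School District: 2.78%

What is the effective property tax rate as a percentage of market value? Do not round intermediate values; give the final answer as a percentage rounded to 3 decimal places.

0.906%

Assessed value = $1,677,900 × 0.24 = $402,696
City of Calderon: $402,696 × 0.00997 = $4,014.87912
Eastcliff School District: $402,696 × 0.0278 = $11,194.9488
Total tax = $15,209.82792
Effective rate = $15,209.82792 ÷ $1,677,900 = 0.906% of market value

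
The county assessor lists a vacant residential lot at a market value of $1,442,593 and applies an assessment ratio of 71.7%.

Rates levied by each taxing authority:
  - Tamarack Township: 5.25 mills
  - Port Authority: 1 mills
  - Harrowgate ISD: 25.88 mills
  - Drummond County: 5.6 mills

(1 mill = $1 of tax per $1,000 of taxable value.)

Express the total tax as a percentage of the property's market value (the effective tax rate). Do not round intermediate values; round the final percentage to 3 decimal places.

Assessed value = $1,442,593 × 0.717 = $1,034,339.181
Tamarack Township: $1,034,339.181 × 0.00525 = $5,430.28070025
Port Authority: $1,034,339.181 × 0.001 = $1,034.339181
Harrowgate ISD: $1,034,339.181 × 0.02588 = $26,768.69800428
Drummond County: $1,034,339.181 × 0.0056 = $5,792.2994136
Total tax = $39,025.61729913
Effective rate = $39,025.61729913 ÷ $1,442,593 = 2.705% of market value

2.705%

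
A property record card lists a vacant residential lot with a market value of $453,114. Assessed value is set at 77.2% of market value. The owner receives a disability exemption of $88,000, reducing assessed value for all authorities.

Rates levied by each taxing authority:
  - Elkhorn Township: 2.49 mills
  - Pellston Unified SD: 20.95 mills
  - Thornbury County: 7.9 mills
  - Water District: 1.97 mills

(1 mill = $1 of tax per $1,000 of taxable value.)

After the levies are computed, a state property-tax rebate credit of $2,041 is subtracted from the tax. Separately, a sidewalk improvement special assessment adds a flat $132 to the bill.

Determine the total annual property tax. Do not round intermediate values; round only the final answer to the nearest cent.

$6,811.69

Assessed value = $453,114 × 0.772 = $349,804.008
Taxable value = $349,804.008 − $88,000 = $261,804.008
Elkhorn Township: $261,804.008 × 0.00249 = $651.89197992
Pellston Unified SD: $261,804.008 × 0.02095 = $5,484.7939676
Thornbury County: $261,804.008 × 0.0079 = $2,068.2516632
Water District: $261,804.008 × 0.00197 = $515.75389576
Levies subtotal = $8,720.69150648
After credit = $8,720.69150648 − $2,041 = $6,679.69150648
Total = $6,679.69150648 + $132 = $6,811.69150648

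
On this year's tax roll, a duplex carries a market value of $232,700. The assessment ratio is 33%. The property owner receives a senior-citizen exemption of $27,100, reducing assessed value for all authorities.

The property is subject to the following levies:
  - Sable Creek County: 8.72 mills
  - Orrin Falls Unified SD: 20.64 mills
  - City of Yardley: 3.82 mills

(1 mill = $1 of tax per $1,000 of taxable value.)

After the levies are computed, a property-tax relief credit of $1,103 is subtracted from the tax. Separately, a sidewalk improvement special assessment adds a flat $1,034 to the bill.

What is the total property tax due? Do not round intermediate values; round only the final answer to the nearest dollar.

$1,580

Assessed value = $232,700 × 0.33 = $76,791
Taxable value = $76,791 − $27,100 = $49,691
Sable Creek County: $49,691 × 0.00872 = $433.30552
Orrin Falls Unified SD: $49,691 × 0.02064 = $1,025.62224
City of Yardley: $49,691 × 0.00382 = $189.81962
Levies subtotal = $1,648.74738
After credit = $1,648.74738 − $1,103 = $545.74738
Total = $545.74738 + $1,034 = $1,579.74738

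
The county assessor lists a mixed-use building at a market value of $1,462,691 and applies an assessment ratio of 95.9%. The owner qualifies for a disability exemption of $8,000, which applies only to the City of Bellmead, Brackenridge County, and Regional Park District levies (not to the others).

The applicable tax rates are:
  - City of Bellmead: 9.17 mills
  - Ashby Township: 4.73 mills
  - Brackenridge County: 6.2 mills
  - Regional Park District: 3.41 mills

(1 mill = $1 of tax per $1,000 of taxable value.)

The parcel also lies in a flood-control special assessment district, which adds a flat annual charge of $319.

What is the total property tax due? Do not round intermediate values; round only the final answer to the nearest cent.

Assessed value = $1,462,691 × 0.959 = $1,402,720.669
City of Bellmead: ($1,402,720.669 − $8,000) × 0.00917 = $1,394,720.669 × 0.00917 = $12,789.58853473
Ashby Township: $1,402,720.669 × 0.00473 = $6,634.86876437
Brackenridge County: ($1,402,720.669 − $8,000) × 0.0062 = $1,394,720.669 × 0.0062 = $8,647.2681478
Regional Park District: ($1,402,720.669 − $8,000) × 0.00341 = $1,394,720.669 × 0.00341 = $4,755.99748129
Levies subtotal = $32,827.72292819
Total = $32,827.72292819 + $319 = $33,146.72292819

$33,146.72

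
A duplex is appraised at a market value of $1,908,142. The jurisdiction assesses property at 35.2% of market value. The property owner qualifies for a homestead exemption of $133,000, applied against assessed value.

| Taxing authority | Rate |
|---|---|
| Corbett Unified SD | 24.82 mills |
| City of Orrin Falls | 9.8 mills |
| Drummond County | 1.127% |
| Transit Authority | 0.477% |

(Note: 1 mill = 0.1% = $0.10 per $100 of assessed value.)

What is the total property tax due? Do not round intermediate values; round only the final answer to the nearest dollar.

$27,289

Assessed value = $1,908,142 × 0.352 = $671,665.984
Taxable value = $671,665.984 − $133,000 = $538,665.984
Corbett Unified SD: $538,665.984 × 0.02482 = $13,369.68972288
City of Orrin Falls: $538,665.984 × 0.0098 = $5,278.9266432
Drummond County: $538,665.984 × 0.01127 = $6,070.76563968
Transit Authority: $538,665.984 × 0.00477 = $2,569.43674368
Total = $27,288.81874944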